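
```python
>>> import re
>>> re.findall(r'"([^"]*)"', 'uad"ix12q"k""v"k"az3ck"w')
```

Scanning left to right: at [3:10] match '"ix12q"', group 1 = 'ix12q'; at [11:13] match '""', group 1 = ''; at [14:17] match '"k"', group 1 = 'k'.
`findall` collects group 1 from each match (3 total).

['ix12q', '', 'k']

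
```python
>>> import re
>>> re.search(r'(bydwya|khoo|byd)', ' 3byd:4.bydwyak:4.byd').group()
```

'byd'

The match spans [2:5] → 'byd'.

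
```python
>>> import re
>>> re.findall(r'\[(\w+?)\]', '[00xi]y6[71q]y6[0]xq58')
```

['00xi', '71q', '0']

Because there's exactly one group, `findall` drops the full match and keeps group 1 from each hit.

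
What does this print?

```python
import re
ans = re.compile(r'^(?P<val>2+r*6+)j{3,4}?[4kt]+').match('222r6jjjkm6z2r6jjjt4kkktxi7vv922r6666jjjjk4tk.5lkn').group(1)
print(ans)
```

222r6

Pattern: anchored at the start of the string; then one or more of the literal '2', then zero or more of a literal 'r', then one or more of the literal '6' (captured as 'val'); then 3 to 4 of a literal 'j' (lazy), then one or more of one of [4kt].
`re.match` won't scan ahead — the pattern has to work from the very first character.
The match spans [0:9] → '222r6jjjk'.
Captured: group 1 = '222r6'.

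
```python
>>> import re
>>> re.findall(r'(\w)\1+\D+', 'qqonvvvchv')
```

['q']

The backreference `\1` re-matches whatever the first group consumed, character for character.
Walking the string: at [0:10] match 'qqonvvvchv', group 1 = 'q'.
`findall` collects group 1 from the one match (1 total).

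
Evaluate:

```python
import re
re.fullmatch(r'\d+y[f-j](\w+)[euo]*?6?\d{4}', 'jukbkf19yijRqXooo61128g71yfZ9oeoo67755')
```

`re.fullmatch` requires the pattern to consume the entire string.
Here there's no way to consume every character, so the call returns None.

None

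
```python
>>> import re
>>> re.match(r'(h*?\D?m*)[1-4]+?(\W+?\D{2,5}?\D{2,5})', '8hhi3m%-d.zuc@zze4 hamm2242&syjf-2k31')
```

None

Pattern: zero or more of the literal 'h' (lazy), then optionally a non-digit, then zero or more of the literal 'm' (captured); then one or more of a character in [1-4] (lazy); then one or more of a non-word character (lazy), then 2 to 5 of a non-digit (lazy), then 2 to 5 of a non-digit (captured).
`match` is anchored at position 0; if the pattern doesn't fit there, it returns None.
Here position 0 doesn't satisfy it, so the call returns None.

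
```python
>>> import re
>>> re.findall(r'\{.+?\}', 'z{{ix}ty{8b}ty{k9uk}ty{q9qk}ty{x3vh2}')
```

A non-greedy quantifier consumes as few characters as it can — just enough that the remainder of the pattern still matches from where it stops; whatever follows it matches normally.
Since nothing is captured, `findall` lists the 5 matched substrings directly.

['{{ix}', '{8b}', '{k9uk}', '{q9qk}', '{x3vh2}']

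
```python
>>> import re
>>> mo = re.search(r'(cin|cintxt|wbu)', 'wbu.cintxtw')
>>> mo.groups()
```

('wbu',)

`re.search` scans for the first position where the pattern succeeds.
The match spans [0:3] → 'wbu'.
Captured: group 1 = 'wbu'.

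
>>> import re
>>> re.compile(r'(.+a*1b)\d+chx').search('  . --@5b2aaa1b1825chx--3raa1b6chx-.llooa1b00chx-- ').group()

'  . --@5b2aaa1b1825chx--3raa1b6chx-.llooa1b00chx'

The pattern matches one or more of any character, then zero or more of a literal 'a', then the literal '1b' (captured); then one or more of a digit, then the literal 'chx'.
`re.search` tries every starting position until one works.
The match spans [0:48] → '  . --@5b2aaa1b1825chx--3raa1b6chx-.llooa1b00chx'.
Captured: group 1 = '  . --@5b2aaa1b1825chx--3raa1b6chx-.llooa1b'.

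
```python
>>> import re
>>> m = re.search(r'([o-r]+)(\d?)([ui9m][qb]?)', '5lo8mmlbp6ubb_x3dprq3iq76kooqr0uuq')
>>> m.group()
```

'o8m'

The pattern matches one or more of a character in [o-r] (captured); then optionally a digit (captured); then one of [ui9m], then optionally one of [qb] (captured).
`re.search` tries every starting position until one works.
The match spans [2:5] → 'o8m'.
Captured: group 1 = 'o', group 2 = '8', group 3 = 'm'.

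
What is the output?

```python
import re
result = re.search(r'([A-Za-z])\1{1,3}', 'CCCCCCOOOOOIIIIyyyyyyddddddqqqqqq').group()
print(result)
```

CCCC

After group 1 captures some text, `\1` only succeeds where that same text appears again.
`search` walks the string left to right and returns the first match it finds.
The match spans [0:4] → 'CCCC'.
Captured: group 1 = 'C'.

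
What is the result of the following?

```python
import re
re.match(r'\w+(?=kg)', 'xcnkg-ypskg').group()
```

Because the assertion is zero-width, the text it checks is not consumed and won't appear in the result.
With `match`, the pattern is implicitly anchored at the beginning.
The match spans [0:3] → 'xcn'.

'xcn'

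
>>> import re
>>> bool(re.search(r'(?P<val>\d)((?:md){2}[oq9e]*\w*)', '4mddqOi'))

Here the pattern never matches, so the call returns None, and `bool(None)` is False.

False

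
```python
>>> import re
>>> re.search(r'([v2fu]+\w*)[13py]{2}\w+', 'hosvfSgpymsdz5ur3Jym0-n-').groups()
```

('vfSg',)

Pattern: one or more of one of [v2fu], then zero or more of a word character (captured); then exactly 2 of one of [13py], then one or more of a word character.
`re.search` tries every starting position until one works.
The match spans [3:21] → 'vfSgpymsdz5ur3Jym0'.
Captured: group 1 = 'vfSg'.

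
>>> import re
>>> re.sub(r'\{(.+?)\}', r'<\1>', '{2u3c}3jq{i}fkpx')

'<2u3c>3jq<i>fkpx'

Lazy quantifiers expand one character at a time until the remainder of the pattern can match.
Matches: at [0:6] → '{2u3c}'; at [9:12] → '{i}'.
`\1` in the replacement pulls in group 1's text for each match.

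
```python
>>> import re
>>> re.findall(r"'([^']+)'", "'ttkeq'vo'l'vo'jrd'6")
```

Matches: at [0:7] match "'ttkeq'", group 1 = 'ttkeq'; at [9:12] match "'l'", group 1 = 'l'; at [14:19] match "'jrd'", group 1 = 'jrd'.
Because there's exactly one group, `findall` drops the full match and keeps group 1 from each hit.

['ttkeq', 'l', 'jrd']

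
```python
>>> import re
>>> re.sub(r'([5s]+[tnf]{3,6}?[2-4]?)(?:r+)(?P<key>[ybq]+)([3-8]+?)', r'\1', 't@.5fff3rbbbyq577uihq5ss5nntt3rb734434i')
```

't@.5fff377uihq5ss5nntt334434i'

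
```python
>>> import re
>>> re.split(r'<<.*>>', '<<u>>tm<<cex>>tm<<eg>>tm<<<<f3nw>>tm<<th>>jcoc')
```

['', 'jcoc']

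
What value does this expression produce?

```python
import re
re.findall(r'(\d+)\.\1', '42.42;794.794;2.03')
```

A backreference is literal: `\1` must see the identical characters the first group matched.
Matches: at [0:5] match '42.42', group 1 = '42'; at [6:13] match '794.794', group 1 = '794'.
One capturing group, so `findall` returns just the captured substring from each match — 2 in all.

['42', '794']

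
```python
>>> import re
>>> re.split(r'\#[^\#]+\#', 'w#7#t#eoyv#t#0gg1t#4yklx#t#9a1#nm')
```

['w', 't', 't', '4yklx', '9a1#nm']

Matches to split on: at [1:4] → '#7#'; at [5:11] → '#eoyv#'; at [12:19] → '#0gg1t#'; at [24:27] → '#t#'.
`split` removes every match and returns the 5 fragments in between.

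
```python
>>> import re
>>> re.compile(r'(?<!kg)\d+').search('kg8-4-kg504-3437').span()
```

(4, 5)

Because the assertion is negative and zero-width, positions next to the forbidden text are skipped.
Unlike `match`, `search` isn't anchored — it looks for the pattern anywhere in the string.
The match spans [4:5] → '4'.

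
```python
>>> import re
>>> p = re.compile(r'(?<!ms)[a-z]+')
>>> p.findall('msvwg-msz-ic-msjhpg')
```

The negative lookaround is zero-width — it rules out positions where the adjacent text would match, without consuming anything.
Scanning left to right: at [0:5] → 'msvwg'; at [6:9] → 'msz'; at [10:12] → 'ic'; at [13:19] → 'msjhpg'.
With no groups in the pattern, `findall` gives back each whole match — 4 here.

['msvwg', 'msz', 'ic', 'msjhpg']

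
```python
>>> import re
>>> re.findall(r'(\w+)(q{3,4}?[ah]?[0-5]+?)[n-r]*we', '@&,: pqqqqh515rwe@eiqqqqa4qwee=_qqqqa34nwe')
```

[('pq', 'qqqh515'), ('eiq', 'qqqa4'), ('_q', 'qqqa34')]

Pattern: one or more of a word character (captured); then 3 to 4 of a literal 'q' (lazy), then optionally one of [ah], then one or more of a character in [0-5] (lazy) (captured); then zero or more of a character in [n-r], then the literal 'we'.
Walking the string: at [5:17] match 'pqqqqh515rwe', groups = ('pq', 'qqqh515'); at [18:29] match 'eiqqqqa4qwe', groups = ('eiq', 'qqqa4'); at [31:42] match '_qqqqa34nwe', groups = ('_q', 'qqqa34').
Multiple groups make `findall` return tuples — one 2-tuple for each match.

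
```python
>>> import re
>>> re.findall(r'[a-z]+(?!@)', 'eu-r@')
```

['eu']

The negative lookahead/lookbehind blocks any match where the forbidden context is present.
Walking the string: at [0:2] → 'eu'.
With no groups in the pattern, `findall` gives back each whole match — 1 here.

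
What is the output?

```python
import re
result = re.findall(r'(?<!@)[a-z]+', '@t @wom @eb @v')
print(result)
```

The negative lookahead/lookbehind blocks any match where the forbidden context is present.
Walking the string: at [5:7] → 'om'; at [10:11] → 'b'.
Since nothing is captured, `findall` lists the 2 matched substrings directly.

['om', 'b']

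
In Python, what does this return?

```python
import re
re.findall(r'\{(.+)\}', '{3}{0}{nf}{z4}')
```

['3}{0}{nf}{z4']

One capturing group, so `findall` returns just the captured substring from the one match — 1 in all.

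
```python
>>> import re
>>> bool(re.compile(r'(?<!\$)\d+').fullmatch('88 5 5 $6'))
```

False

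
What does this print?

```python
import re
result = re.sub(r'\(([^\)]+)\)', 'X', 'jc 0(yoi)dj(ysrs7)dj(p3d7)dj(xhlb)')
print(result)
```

jc 0XdjXdjXdjX

Matches: at [4:9] → '(yoi)'; at [11:18] → '(ysrs7)'; at [20:26] → '(p3d7)'; at [28:34] → '(xhlb)'.
`sub` substitutes 'X' at each match site.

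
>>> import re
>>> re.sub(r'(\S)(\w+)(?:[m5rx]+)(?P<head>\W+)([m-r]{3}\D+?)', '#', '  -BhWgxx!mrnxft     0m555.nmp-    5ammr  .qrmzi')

'  #ft     #    #i'

Pattern: a non-whitespace character (captured); then one or more of a word character (captured); then one or more of one of [m5rx] (non-capturing group); then one or more of a non-word character (captured as 'head'); then exactly 3 of a character in [m-r], then one or more of a non-digit (lazy) (captured).
A non-greedy quantifier consumes as few characters as it can — just enough that the remainder of the pattern still matches from where it stops; whatever follows it matches normally.
Matches: at [2:14] → '-BhWgxx!mrnx'; at [21:31] → '0m555.nmp-'; at [35:47] → '5ammr  .qrmz'.
`sub` substitutes '#' at each match site.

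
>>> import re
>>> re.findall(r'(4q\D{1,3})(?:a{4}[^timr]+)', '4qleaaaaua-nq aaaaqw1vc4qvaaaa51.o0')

['4qle']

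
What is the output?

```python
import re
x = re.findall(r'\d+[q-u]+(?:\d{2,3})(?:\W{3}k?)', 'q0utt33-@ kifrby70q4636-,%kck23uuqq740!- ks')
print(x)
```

Pattern: one or more of a digit, then one or more of a character in [q-u]; then 2 to 3 of a digit (non-capturing group); then exactly 3 of a non-word character, then optionally the literal 'k' (non-capturing group).
`findall` yields the raw match text (2 of them) because the pattern has no groups.

['0utt33-@ k', '23uuqq740!- k']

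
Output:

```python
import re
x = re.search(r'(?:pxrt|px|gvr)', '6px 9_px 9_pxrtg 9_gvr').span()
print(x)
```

(1, 3)

Unlike `match`, `search` isn't anchored — it looks for the pattern anywhere in the string.
The match spans [1:3] → 'px'.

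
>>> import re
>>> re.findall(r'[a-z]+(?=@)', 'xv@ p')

['xv']

Because the assertion is zero-width, the text it checks is not consumed and won't appear in the result.
Walking the string: at [0:2] → 'xv'.
`findall` yields the raw match text (1 of them) because the pattern has no groups.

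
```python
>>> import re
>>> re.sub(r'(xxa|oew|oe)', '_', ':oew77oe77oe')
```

Branches in `(...|...)` are attempted left-to-right; the first branch that allows the whole pattern to succeed is taken.
`sub` substitutes '_' at each match site.

':_77_77_'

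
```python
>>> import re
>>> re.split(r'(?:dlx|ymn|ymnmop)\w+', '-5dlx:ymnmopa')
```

['-5dlx:', '']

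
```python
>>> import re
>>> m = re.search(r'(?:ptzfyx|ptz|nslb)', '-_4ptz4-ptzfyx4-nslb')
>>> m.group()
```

The match spans [3:6] → 'ptz'.

'ptz'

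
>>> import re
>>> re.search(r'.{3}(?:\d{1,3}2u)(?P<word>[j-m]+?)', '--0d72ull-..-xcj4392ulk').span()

Pattern: exactly 3 of any character; then 1 to 3 of a digit, then the literal '2u' (non-capturing group); then one or more of a character in [j-m] (lazy) (captured as 'word').
`search` walks the string left to right and returns the first match it finds.
The match spans [1:8] → '-0d72ul'.
Captured: group 1 = 'l'.

(1, 8)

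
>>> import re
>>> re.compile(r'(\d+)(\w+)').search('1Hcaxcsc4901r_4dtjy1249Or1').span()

Pattern: one or more of a digit (captured); then one or more of a word character (captured).
`re.search` scans for the first position where the pattern succeeds.
The match spans [0:26] → '1Hcaxcsc4901r_4dtjy1249Or1'.
Captured: group 1 = '1', group 2 = 'Hcaxcsc4901r_4dtjy1249Or1'.

(0, 26)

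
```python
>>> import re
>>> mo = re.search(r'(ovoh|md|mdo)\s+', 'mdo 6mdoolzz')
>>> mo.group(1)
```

Unlike `match`, `search` isn't anchored — it looks for the pattern anywhere in the string.
The match spans [0:4] → 'mdo '.
Captured: group 1 = 'mdo'.

'mdo'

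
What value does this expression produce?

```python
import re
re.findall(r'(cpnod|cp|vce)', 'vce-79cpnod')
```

['vce', 'cpnod']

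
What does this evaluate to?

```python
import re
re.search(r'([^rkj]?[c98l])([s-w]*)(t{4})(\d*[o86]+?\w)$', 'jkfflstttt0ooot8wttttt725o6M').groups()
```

('t8', 'wt', 'tttt', '725o6M')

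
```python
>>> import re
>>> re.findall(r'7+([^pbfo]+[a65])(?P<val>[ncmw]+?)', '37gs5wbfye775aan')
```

The pattern matches one or more of a literal '7'; then one or more of any character except [pbfo], then one of [a65] (captured); then one or more of one of [ncmw] (lazy) (captured as 'val').
`findall` packs the 2 group values into a tuple for every match.

[('gs5', 'w'), ('5aa', 'n')]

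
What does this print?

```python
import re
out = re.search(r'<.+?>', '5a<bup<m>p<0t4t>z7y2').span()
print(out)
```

(2, 9)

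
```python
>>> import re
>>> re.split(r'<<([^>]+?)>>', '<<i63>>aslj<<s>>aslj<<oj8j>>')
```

['', 'i63', 'aslj', 's', 'aslj', 'oj8j', '']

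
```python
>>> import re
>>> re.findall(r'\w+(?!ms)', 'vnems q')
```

['vnems', 'q']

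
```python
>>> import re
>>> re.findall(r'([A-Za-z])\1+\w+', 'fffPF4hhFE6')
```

`\1` is not a pattern — it's the concrete string captured by group 1, re-applied verbatim.
Walking the string: at [0:11] match 'fffPF4hhFE6', group 1 = 'f'.
One capturing group, so `findall` returns just the captured substring from the one match — 1 in all.

['f']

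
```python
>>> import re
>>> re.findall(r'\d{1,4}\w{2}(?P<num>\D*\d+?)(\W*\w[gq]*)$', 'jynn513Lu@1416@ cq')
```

Pattern: 1 to 4 of a digit, then exactly 2 of a word character; then zero or more of a non-digit, then one or more of a digit (lazy) (captured as 'num'); then zero or more of a non-word character, then a word character, then zero or more of one of [gq] (captured); then anchored at the end.
Walking the string: at [4:18] match '513Lu@1416@ cq', groups = ('@1416', '@ cq').
`findall` packs the 2 group values into a tuple for every match.

[('@1416', '@ cq')]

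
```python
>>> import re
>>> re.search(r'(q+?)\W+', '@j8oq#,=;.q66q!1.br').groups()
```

('q',)

Pattern: one or more of a literal 'q' (lazy) (captured); then one or more of a non-word character.
`search` walks the string left to right and returns the first match it finds.
The match spans [4:10] → 'q#,=;.'.
Captured: group 1 = 'q'.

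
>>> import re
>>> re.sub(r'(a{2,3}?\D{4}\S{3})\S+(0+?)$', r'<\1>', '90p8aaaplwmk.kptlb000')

Lazy quantifiers expand one character at a time until the remainder of the pattern can match.
The replacement refers to a captured group, so each match is rewritten using its own captured text.

'90p8<aaaplwmk.>'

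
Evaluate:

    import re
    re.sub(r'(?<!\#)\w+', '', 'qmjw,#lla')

',#l'

A negative assertion filters positions out without eating any characters.
Every occurrence is swapped for ''.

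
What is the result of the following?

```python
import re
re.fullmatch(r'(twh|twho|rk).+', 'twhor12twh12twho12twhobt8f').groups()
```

The match spans [0:26] → 'twhor12twh12twho12twhobt8f'.
Captured: group 1 = 'twh'.

('twh',)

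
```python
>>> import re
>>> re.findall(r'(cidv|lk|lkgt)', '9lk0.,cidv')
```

Matches: at [1:3] match 'lk', group 1 = 'lk'; at [6:10] match 'cidv', group 1 = 'cidv'.
Because there's exactly one group, `findall` drops the full match and keeps group 1 from each hit.

['lk', 'cidv']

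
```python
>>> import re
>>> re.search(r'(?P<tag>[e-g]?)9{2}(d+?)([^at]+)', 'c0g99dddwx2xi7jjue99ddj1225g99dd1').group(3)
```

'ddwx2xi7jjue99ddj1225g99dd1'

Pattern: optionally a character in [e-g] (captured as 'tag'); then exactly 2 of a literal '9'; then one or more of a literal 'd' (lazy) (captured); then one or more of any character except [at] (captured).
A `+?`/`*?`/`{m,n}?` starts at its minimum and grows only as far as needed for what follows to match.
`re.search` tries every starting position until one works.
The match spans [2:33] → 'g99dddwx2xi7jjue99ddj1225g99dd1'.
Captured: group 1 = 'g', group 2 = 'd', group 3 = 'ddwx2xi7jjue99ddj1225g99dd1'.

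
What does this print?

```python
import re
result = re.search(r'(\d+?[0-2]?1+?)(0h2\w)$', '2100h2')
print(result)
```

None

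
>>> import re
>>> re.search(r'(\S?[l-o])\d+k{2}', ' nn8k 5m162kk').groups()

('5m',)

The pattern matches optionally a non-whitespace character, then a character in [l-o] (captured); then one or more of a digit, then exactly 2 of the literal 'k'.
`re.search` tries every starting position until one works.
The match spans [6:13] → '5m162kk'.
Captured: group 1 = '5m'.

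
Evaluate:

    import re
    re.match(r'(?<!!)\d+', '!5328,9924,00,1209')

None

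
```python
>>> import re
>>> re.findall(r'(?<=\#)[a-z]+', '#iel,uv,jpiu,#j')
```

The positive lookaround only admits positions where the adjacent text matches; those characters stay outside the span.
With no groups in the pattern, `findall` gives back each whole match — 2 here.

['iel', 'j']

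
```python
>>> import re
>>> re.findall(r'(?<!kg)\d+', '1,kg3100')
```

The negative lookaround is zero-width — it rules out positions where the adjacent text would match, without consuming anything.
Scanning left to right: at [0:1] → '1'; at [5:8] → '100'.
With no groups in the pattern, `findall` gives back each whole match — 2 here.

['1', '100']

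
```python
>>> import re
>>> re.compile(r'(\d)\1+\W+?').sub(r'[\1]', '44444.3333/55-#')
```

'[4][3][5]#'

`\1` is not a pattern — it's the concrete string captured by group 1, re-applied verbatim.
Matches: at [0:6] → '44444.'; at [6:11] → '3333/'; at [11:14] → '55-'.
Each match is replaced using the text its own group 1 captured.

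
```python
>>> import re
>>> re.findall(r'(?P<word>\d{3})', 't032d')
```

With a single group, `findall` returns only what that group captured — 1 item.

['032']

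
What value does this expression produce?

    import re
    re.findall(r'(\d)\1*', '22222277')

['2', '7']

`\1` is not a pattern — it's the concrete string captured by group 1, re-applied verbatim.
Matches: at [0:6] match '222222', group 1 = '2'; at [6:8] match '77', group 1 = '7'.
Because there's exactly one group, `findall` drops the full match and keeps group 1 from each hit.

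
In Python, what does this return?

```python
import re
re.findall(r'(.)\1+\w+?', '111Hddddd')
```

['1', 'd']

A backreference is literal: `\1` must see the identical characters the first group matched.
Scanning left to right: at [0:4] match '111H', group 1 = '1'; at [4:9] match 'ddddd', group 1 = 'd'.
Because there's exactly one group, `findall` drops the full match and keeps group 1 from each hit.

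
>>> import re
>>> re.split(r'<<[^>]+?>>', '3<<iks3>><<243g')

['3', '<<243g']

`split` removes every match and returns the 2 fragments in between.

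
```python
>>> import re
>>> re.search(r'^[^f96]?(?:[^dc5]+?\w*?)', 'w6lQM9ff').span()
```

This matches anchored at the start of the string; then optionally any character except [f96]; then one or more of any character except [dc5] (lazy), then zero or more of a word character (lazy) (non-capturing group).
The `?` after the quantifier makes it lazy — it takes as little as possible before letting the rest of the pattern try.
Unlike `match`, `search` isn't anchored — it looks for the pattern anywhere in the string.
The match spans [0:2] → 'w6'.

(0, 2)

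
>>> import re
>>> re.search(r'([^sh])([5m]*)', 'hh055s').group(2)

The pattern matches any character except [sh] (captured); then zero or more of one of [5m] (captured).
`re.search` tries every starting position until one works.
The match spans [2:5] → '055'.
Captured: group 1 = '0', group 2 = '55'.

'55'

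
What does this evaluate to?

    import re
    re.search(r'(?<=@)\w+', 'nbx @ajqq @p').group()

'ajqq'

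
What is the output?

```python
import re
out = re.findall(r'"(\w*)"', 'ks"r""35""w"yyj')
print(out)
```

With a single group, `findall` returns only what that group captured — 3 items.

['r', '35', 'w']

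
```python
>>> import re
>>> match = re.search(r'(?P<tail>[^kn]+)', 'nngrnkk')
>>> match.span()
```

The pattern matches one or more of any character except [kn] (captured as 'tail').
Unlike `match`, `search` isn't anchored — it looks for the pattern anywhere in the string.
The match spans [2:4] → 'gr'.
Captured: group 1 = 'gr'.

(2, 4)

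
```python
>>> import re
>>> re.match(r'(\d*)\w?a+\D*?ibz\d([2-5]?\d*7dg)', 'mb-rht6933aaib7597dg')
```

None

Pattern: zero or more of a digit (captured); then optionally a word character, then one or more of the literal 'a'; then zero or more of a non-digit (lazy), then the literal 'ibz', then a digit; then optionally a character in [2-5], then zero or more of a digit, then the literal '7dg' (captured).
`match` is anchored at position 0; if the pattern doesn't fit there, it returns None.
Here the pattern fails at index 0, so the call returns None.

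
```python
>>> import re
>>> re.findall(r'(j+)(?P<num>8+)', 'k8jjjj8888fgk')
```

The pattern matches one or more of a literal 'j' (captured); then one or more of a literal '8' (captured as 'num').
Matches: at [2:10] match 'jjjj8888', groups = ('jjjj', '8888').
With 2 capturing groups, `findall` returns a 2-tuple per match.

[('jjjj', '8888')]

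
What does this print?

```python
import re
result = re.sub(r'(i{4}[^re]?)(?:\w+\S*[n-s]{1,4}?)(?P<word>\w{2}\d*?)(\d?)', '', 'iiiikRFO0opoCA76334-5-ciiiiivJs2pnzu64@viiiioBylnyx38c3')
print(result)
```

8c3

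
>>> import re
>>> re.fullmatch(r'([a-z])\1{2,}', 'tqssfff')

For `fullmatch`, every character of the input must be accounted for by the pattern.
Here there's no way to consume every character, so the call returns None.

None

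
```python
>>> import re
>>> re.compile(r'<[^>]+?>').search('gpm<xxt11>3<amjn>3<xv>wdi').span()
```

`re.search` tries every starting position until one works.
The match spans [3:10] → '<xxt11>'.

(3, 10)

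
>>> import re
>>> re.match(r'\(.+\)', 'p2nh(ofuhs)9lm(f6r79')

None

With `match`, the pattern is implicitly anchored at the beginning.
Here position 0 doesn't satisfy it, so the call returns None.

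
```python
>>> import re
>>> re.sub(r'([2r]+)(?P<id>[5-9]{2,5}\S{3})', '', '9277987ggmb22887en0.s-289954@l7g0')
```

The pattern matches one or more of one of [2r] (captured); then 2 to 5 of a character in [5-9], then exactly 3 of a non-whitespace character (captured as 'id').
Matches: at [1:10] → '277987ggm'; at [11:19] → '22887en0'; at [22:30] → '289954@l'.
Each match is replaced by ''.

'9b.s-7g0'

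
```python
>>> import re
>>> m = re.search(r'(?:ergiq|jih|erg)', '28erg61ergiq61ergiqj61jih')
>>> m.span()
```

`re.search` scans for the first position where the pattern succeeds.
The match spans [2:5] → 'erg'.

(2, 5)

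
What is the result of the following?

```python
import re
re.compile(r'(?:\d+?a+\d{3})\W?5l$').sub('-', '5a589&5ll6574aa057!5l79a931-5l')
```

The pattern matches one or more of a digit (lazy), then one or more of the literal 'a', then exactly 3 of a digit (non-capturing group); then optionally a non-word character, then the literal '5l'; then anchored at the end.
Matches: at [21:30] → '79a931-5l'.
`sub` substitutes '-' at each match site.

'5a589&5ll6574aa057!5l-'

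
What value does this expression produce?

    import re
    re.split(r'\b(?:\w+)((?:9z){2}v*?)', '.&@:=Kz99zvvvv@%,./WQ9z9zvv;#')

A non-greedy quantifier consumes as few characters as it can — just enough that the remainder of the pattern still matches from where it stops; whatever follows it matches normally.
The group in the pattern means `split` returns the separators' captures alongside the pieces.

['.&@:=Kz99zvvvv@%,./', '9z9z', 'vv;#']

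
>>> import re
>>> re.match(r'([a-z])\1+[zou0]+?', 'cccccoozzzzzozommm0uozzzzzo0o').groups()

('c',)

After group 1 captures some text, `\1` only succeeds where that same text appears again.
`re.match` only tries the pattern at the start of the string.
The match spans [0:6] → 'ccccco'.
Captured: group 1 = 'c'.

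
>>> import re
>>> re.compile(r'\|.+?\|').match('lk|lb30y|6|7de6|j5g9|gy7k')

`re.match` only tries the pattern at the start of the string.
Here the string doesn't start with a match, so the call returns None.

None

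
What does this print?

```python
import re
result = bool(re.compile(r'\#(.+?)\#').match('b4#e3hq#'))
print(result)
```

With `match`, the pattern is implicitly anchored at the beginning.
Here the string doesn't start with a match, so the call returns None, and `bool(None)` is False.

False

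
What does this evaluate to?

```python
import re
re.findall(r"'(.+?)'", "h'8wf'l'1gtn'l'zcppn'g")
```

['8wf', '1gtn', 'zcppn']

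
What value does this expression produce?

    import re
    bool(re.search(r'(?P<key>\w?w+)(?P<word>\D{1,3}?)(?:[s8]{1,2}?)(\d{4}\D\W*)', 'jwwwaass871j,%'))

False

The pattern matches optionally a word character, then one or more of the literal 'w' (captured as 'key'); then 1 to 3 of a non-digit (lazy) (captured as 'word'); then 1 to 2 of one of [s8] (lazy) (non-capturing group); then exactly 4 of a digit, then a non-digit, then zero or more of a non-word character (captured).
Here nothing in the string fits, so the call returns None, and `bool(None)` is False.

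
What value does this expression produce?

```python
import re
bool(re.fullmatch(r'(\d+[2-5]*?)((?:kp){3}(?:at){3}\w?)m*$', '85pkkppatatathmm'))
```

`re.fullmatch` is like wrapping the pattern in `^…$` (in single-line mode).
Here there's no way to consume every character, so the call returns None, and `bool(None)` is False.

False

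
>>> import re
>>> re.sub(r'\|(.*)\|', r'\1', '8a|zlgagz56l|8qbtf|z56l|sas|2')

Matches: at [2:28] → '|zlgagz56l|8qbtf|z56l|sas|'.
`\1` in the replacement pulls in group 1's text for each match.

'8azlgagz56l|8qbtf|z56l|sas2'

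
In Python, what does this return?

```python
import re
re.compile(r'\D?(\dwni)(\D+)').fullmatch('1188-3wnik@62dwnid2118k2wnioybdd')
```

Pattern: optionally a non-digit; then a digit, then the literal 'wni' (captured); then one or more of a non-digit (captured).
`re.fullmatch` requires the pattern to consume the entire string.
Here the string isn't matched end-to-end, so the call returns None.

None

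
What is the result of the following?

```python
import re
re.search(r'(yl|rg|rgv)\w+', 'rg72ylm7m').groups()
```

('rg',)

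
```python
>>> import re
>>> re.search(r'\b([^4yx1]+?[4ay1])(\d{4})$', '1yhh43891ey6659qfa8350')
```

None

This matches a word boundary (`\b`, zero-width); then one or more of any character except [4yx1] (lazy), then one of [4ay1] (captured); then exactly 4 of a digit (captured); then anchored at the end.
Here no position works, so the call returns None.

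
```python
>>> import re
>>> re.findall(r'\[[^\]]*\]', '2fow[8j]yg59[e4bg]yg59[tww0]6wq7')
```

Matches: at [4:8] → '[8j]'; at [12:18] → '[e4bg]'; at [22:28] → '[tww0]'.
No capturing groups, so `findall` returns the 3 full match strings.

['[8j]', '[e4bg]', '[tww0]']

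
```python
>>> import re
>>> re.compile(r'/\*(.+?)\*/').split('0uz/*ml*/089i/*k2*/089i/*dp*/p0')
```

['0uz', 'ml', '089i', 'k2', '089i', 'dp', 'p0']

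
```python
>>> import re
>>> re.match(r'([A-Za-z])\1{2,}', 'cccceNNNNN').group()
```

'cccc'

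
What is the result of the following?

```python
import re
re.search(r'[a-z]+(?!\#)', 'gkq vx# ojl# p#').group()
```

'gkq'

Because the assertion is negative and zero-width, positions next to the forbidden text are skipped.
`re.search` scans for the first position where the pattern succeeds.
The match spans [0:3] → 'gkq'.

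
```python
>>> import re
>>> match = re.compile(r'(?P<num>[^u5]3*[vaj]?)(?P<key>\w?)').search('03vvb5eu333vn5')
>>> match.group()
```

'03vv'

The match spans [0:4] → '03vv'.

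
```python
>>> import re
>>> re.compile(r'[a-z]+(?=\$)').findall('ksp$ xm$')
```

Because the assertion is zero-width, the text it checks is not consumed and won't appear in the result.
With no groups in the pattern, `findall` gives back each whole match — 2 here.

['ksp', 'xm']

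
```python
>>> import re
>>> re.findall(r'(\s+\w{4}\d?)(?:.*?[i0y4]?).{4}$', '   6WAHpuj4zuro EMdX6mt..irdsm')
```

Pattern: one or more of whitespace, then exactly 4 of a word character, then optionally a digit (captured); then zero or more of any character (lazy), then optionally one of [i0y4] (non-capturing group); then exactly 4 of any character; then anchored at the end.
Matches: at [0:30] match '   6WAHpuj4zuro EMdX6mt..irdsm', group 1 = '   6WAH'.
Because there's exactly one group, `findall` drops the full match and keeps group 1 from the one hit.

['   6WAH']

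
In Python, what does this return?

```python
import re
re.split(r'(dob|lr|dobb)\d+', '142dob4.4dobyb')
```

With a capturing group present, the delimiter's captured portion is kept in the result list.

['142', 'dob', '.4dobyb']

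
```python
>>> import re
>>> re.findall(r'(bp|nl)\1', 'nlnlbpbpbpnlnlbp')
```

['nl', 'bp', 'nl']

A backreference is literal: `\1` must see the identical characters the first group matched.
`findall` collects group 1 from each match (3 total).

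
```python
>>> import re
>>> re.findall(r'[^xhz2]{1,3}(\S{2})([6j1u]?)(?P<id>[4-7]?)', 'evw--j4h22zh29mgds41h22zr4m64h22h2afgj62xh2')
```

Pattern: 1 to 3 of any character except [xhz2]; then exactly 2 of a non-whitespace character (captured); then optionally one of [6j1u] (captured); then optionally a character in [4-7] (captured as 'id').
Matches: at [0:7] match 'evw--j4', groups = ('--', 'j', '4'); at [13:19] match '9mgds4', groups = ('ds', '', '4'); at [19:22] match '1h2', groups = ('h2', '', ''); at [24:29] match 'r4m64', groups = ('64', '', ''); at [34:39] match 'afgj6', groups = ('j6', '', '').
`findall` packs the 3 group values into a tuple for every match.

[('--', 'j', '4'), ('ds', '', '4'), ('h2', '', ''), ('64', '', ''), ('j6', '', '')]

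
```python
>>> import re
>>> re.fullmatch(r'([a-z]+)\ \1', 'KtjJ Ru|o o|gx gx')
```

For `fullmatch`, every character of the input must be accounted for by the pattern.
Here the pattern can't cover the whole string, so the call returns None.

None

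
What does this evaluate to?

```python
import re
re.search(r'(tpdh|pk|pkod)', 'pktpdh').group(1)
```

'pk'

`re.search` tries every starting position until one works.
The match spans [0:2] → 'pk'.
Captured: group 1 = 'pk'.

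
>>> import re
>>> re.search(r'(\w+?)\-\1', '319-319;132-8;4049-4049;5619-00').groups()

`\1` has to match the exact text group 1 already captured.
`search` walks the string left to right and returns the first match it finds.
The match spans [0:7] → '319-319'.
Captured: group 1 = '319'.

('319',)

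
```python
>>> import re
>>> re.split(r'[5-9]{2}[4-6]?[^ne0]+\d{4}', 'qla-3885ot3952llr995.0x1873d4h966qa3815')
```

['qla-3', 'llr995.0x1', '']

Pattern: exactly 2 of a character in [5-9], then optionally a character in [4-6]; then one or more of any character except [ne0], then exactly 4 of a digit.
Matches to split on: at [5:14] → '885ot3952'; at [24:39] → '873d4h966qa3815'.
Each match becomes a cut point; 3 segments remain.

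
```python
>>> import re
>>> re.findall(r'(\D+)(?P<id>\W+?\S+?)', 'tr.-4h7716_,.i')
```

Pattern: one or more of a non-digit (captured); then one or more of a non-word character (lazy), then one or more of a non-whitespace character (lazy) (captured as 'id').
With the lazy modifier that quantifier settles for the fewest repetitions that let the rest of the pattern succeed (the atoms after it are unaffected and can still be greedy).
Scanning left to right: at [0:5] match 'tr.-4', groups = ('tr.', '-4'); at [10:14] match '_,.i', groups = ('_,', '.i').
Multiple groups make `findall` return tuples — one 2-tuple for each match.

[('tr.', '-4'), ('_,', '.i')]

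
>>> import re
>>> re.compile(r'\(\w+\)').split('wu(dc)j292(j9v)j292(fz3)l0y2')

Matches to split on: at [2:6] → '(dc)'; at [10:15] → '(j9v)'; at [19:24] → '(fz3)'.
Splitting on the pattern gives 4 pieces.

['wu', 'j292', 'j292', 'l0y2']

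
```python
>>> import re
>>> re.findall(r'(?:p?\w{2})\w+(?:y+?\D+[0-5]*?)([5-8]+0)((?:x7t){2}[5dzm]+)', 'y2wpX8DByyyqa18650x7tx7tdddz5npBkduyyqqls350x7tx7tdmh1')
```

2 groups means the one result is a tuple of 2 captured strings — 1 here.

[('50', 'x7tx7tdm')]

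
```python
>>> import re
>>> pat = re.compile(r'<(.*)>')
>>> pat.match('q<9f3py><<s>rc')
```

`re.match` only tries the pattern at the start of the string.
Here the string doesn't start with a match, so the call returns None.

None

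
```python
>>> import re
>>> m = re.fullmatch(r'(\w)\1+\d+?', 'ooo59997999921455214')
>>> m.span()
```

The backreference `\1` re-matches whatever the first group consumed, character for character.
`fullmatch` succeeds only if the pattern covers the string from start to end.
The match spans [0:20] → 'ooo59997999921455214'.
Captured: group 1 = 'o'.

(0, 20)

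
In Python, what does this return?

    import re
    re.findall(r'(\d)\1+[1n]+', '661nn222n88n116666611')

['6', '2', '8', '6']

After group 1 captures some text, `\1` only succeeds where that same text appears again.
Scanning left to right: at [0:5] match '661nn', group 1 = '6'; at [5:9] match '222n', group 1 = '2'; at [9:14] match '88n11', group 1 = '8'; at [14:21] match '6666611', group 1 = '6'.
Because there's exactly one group, `findall` drops the full match and keeps group 1 from each hit.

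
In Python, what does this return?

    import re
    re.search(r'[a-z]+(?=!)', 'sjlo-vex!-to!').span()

The `(?=…)`/`(?<=…)` assertion just peeks at neighbouring text; it doesn't advance the match position.
`re.search` tries every starting position until one works.
The match spans [5:8] → 'vex'.

(5, 8)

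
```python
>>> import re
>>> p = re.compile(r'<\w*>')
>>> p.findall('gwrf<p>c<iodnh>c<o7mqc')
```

`findall` yields the raw match text (2 of them) because the pattern has no groups.

['<p>', '<iodnh>']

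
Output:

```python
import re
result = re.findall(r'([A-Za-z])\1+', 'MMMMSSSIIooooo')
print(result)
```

The backreference `\1` re-matches whatever the first group consumed, character for character.
Because there's exactly one group, `findall` drops the full match and keeps group 1 from each hit.

['M', 'S', 'I', 'o']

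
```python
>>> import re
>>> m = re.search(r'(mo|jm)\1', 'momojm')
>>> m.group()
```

`\1` is not a pattern — it's the concrete string captured by group 1, re-applied verbatim.
The match spans [0:4] → 'momo'.

'momo'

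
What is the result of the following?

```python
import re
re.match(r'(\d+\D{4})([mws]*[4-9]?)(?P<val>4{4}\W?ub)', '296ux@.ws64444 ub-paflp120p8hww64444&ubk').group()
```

'296ux@.ws64444 ub'

This matches one or more of a digit, then exactly 4 of a non-digit (captured); then zero or more of one of [mws], then optionally a character in [4-9] (captured); then exactly 4 of the literal '4', then optionally a non-word character, then the literal 'ub' (captured as 'val').
With `match`, the pattern is implicitly anchored at the beginning.
The match spans [0:17] → '296ux@.ws64444 ub'.
Captured: group 1 = '296ux@.', group 2 = 'ws6', group 3 = '4444 ub'.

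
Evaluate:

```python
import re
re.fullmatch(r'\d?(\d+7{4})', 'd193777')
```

Pattern: optionally a digit; then one or more of a digit, then exactly 4 of a literal '7' (captured).
For `fullmatch`, every character of the input must be accounted for by the pattern.
Here the pattern can't cover the whole string, so the call returns None.

None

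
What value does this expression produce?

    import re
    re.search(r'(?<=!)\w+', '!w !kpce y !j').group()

Because the assertion is zero-width, the text it checks is not consumed and won't appear in the result.
The match spans [1:2] → 'w'.

'w'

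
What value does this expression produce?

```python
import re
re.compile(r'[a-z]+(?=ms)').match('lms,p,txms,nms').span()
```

With `match`, the pattern is implicitly anchored at the beginning.
The match spans [0:1] → 'l'.

(0, 1)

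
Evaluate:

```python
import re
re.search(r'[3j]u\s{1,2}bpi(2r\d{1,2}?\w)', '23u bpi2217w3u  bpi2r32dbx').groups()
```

The match spans [12:23] → '3u  bpi2r32'.
Captured: group 1 = '2r32'.

('2r32',)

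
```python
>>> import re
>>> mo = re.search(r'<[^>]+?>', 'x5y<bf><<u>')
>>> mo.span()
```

(3, 7)

The match spans [3:7] → '<bf>'.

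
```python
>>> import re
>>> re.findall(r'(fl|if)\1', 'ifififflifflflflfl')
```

['if', 'fl', 'fl']

After group 1 captures some text, `\1` only succeeds where that same text appears again.
Scanning left to right: at [0:4] match 'ifif', group 1 = 'if'; at [10:14] match 'flfl', group 1 = 'fl'; at [14:18] match 'flfl', group 1 = 'fl'.
`findall` collects group 1 from each match (3 total).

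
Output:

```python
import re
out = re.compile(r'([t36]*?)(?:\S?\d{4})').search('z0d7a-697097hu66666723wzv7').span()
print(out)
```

Pattern: zero or more of one of [t36] (lazy) (captured); then optionally a non-whitespace character, then exactly 4 of a digit (non-capturing group).
`re.search` tries every starting position until one works.
The match spans [5:10] → '-6970'.
Captured: group 1 = ''.

(5, 10)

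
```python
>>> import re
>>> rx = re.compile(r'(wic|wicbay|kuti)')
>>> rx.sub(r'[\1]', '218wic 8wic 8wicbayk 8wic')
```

'218[wic] 8[wic] 8[wic]bayk 8[wic]'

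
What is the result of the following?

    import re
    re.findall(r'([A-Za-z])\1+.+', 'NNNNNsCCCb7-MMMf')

['N']

The backreference `\1` re-matches whatever the first group consumed, character for character.
Scanning left to right: at [0:16] match 'NNNNNsCCCb7-MMMf', group 1 = 'N'.
With a single group, `findall` returns only what that group captured — 1 item.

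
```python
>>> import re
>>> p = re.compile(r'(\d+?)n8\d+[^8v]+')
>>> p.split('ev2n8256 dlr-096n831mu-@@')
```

The group in the pattern means `split` returns the separators' captures alongside the pieces.

['ev', '2', '831mu-@@']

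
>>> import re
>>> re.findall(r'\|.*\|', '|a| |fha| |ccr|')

Walking the string: at [0:15] → '|a| |fha| |ccr|'.
Since nothing is captured, `findall` lists the 1 matched substring directly.

['|a| |fha| |ccr|']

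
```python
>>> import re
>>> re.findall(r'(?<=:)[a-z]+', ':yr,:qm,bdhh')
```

['yr', 'qm']

Because the assertion is zero-width, the text it checks is not consumed and won't appear in the result.
Walking the string: at [1:3] → 'yr'; at [5:7] → 'qm'.
With no groups in the pattern, `findall` gives back each whole match — 2 here.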